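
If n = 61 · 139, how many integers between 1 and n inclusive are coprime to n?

8280

φ(8479) = 8479 · (1 − 1/61) · (1 − 1/139)
       = 8479 · 8280/8479 = 8280.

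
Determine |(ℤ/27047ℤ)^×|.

24192

Prime factorization: 27047 = 17 × 37 × 43.
φ(17) = 17 − 1 = 16.
φ(37) = 37 − 1 = 36.
φ(43) = 43 − 1 = 42.
Multiply: 16 · 36 · 42 = 24192.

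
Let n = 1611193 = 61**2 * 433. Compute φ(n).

1581120

φ(61^2) = 61^2 − 61^1 = 3721 − 61 = 3660.
φ(433) = 433 − 1 = 432.
φ(1611193) = 3660 × 432 = 1581120.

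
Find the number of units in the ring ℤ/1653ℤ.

Prime factorization: 1653 = 3 · 19 · 29.
φ(3) = 3 − 1 = 2.
φ(19) = 19 − 1 = 18.
φ(29) = 29 − 1 = 28.
Since φ is multiplicative, φ(1653) = 2 · 18 · 28 = 1008.

1008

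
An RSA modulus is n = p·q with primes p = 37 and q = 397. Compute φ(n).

14256

For distinct primes, φ(pq) = (p−1)(q−1) = 36 × 396 = 14256.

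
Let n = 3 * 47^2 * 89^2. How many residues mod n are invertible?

φ(3) = 3 − 1 = 2.
φ(47^2) = 47^2 − 47^1 = 2209 − 47 = 2162.
φ(89^2) = 89^2 − 89^1 = 7921 − 89 = 7832.
Since φ is multiplicative, φ(52492467) = 2 · 2162 · 7832 = 33865568.

33865568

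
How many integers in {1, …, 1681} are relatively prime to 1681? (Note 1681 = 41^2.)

1640

φ(1681) = 1681 · (1 − 1/41)
       = 1681 · 40/41 = 1640.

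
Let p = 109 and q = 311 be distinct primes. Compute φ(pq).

φ(109) = 109 − 1 = 108.
φ(311) = 311 − 1 = 310.
Since φ is multiplicative, φ(33899) = 108 · 310 = 33480.

33480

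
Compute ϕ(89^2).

φ(89^2) = 89^2 − 89^1 = 7921 − 89 = 7832.

7832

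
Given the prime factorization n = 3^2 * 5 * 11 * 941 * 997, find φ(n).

224697600

φ(464397615) = 464397615 · (1 − 1/3) · (1 − 1/5) · (1 − 1/11) · (1 − 1/941) · (1 − 1/997)
       = 464397615 · 74899200/154799205 = 224697600.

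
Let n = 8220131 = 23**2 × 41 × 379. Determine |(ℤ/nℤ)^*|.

7650720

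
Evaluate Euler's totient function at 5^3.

100

φ(125) = 125 · (1 − 1/5)
       = 125 · 4/5 = 100.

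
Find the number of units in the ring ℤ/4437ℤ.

2688

Prime factorization: 4437 = 3^2 · 17 · 29.
φ(3^2) = 3^2 − 3^1 = 9 − 3 = 6.
φ(17) = 17 − 1 = 16.
φ(29) = 29 − 1 = 28.
Since φ is multiplicative, φ(4437) = 6 · 16 · 28 = 2688.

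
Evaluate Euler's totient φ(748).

320

Prime factorization: 748 = 2^2 × 11 × 17.
φ(748) = 748 · (1 − 1/2) · (1 − 1/11) · (1 − 1/17)
       = 748 · 160/374 = 320.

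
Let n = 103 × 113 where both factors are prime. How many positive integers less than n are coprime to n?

φ(n) = (p − 1)(q − 1) = (103−1)(113−1) = 102·112 = 11424.

11424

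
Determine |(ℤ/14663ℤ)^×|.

Prime factorization: 14663 = 11 × 31 × 43.
φ(14663) = 14663 · (1 − 1/11) · (1 − 1/31) · (1 − 1/43)
       = 14663 · 12600/14663 = 12600.

12600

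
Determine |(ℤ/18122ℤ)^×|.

7680

18122 = 2 · 13 · 17 · 41.
φ(18122) = 18122 · (1 − 1/2) · (1 − 1/13) · (1 − 1/17) · (1 − 1/41)
       = 18122 · 7680/18122 = 7680.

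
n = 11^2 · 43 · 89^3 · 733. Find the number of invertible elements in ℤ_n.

φ(2688610067231) = 2688610067231 · (1 − 1/11) · (1 − 1/43) · (1 − 1/89) · (1 − 1/733)
       = 2688610067231 · 27054720/30857101 = 2357304808320.

2357304808320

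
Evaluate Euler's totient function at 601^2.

360600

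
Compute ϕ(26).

Prime factorization: 26 = 2 · 13.
φ(26) = 26 · (1 − 1/2) · (1 − 1/13)
       = 26 · 12/26 = 12.

12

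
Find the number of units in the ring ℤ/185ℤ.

144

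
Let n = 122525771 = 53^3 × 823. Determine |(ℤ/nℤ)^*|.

120067896

φ(122525771) = 122525771 · (1 − 1/53) · (1 − 1/823)
       = 122525771 · 42744/43619 = 120067896.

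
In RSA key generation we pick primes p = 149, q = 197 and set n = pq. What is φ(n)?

29008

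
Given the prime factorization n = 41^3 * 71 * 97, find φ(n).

φ(41^3) = 41^2·(41−1) = 1681·40 = 67240.
φ(71) = 71 − 1 = 70.
φ(97) = 97 − 1 = 96.
φ(474658927) = 67240 × 70 × 96 = 451852800.

451852800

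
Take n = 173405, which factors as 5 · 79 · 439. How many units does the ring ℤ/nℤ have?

φ(5) = 5 − 1 = 4.
φ(79) = 79 − 1 = 78.
φ(439) = 439 − 1 = 438.
Since φ is multiplicative, φ(173405) = 4 · 78 · 438 = 136656.

136656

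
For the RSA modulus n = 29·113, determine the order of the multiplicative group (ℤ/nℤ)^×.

3136

φ(3277) = 3277 · (1 − 1/29) · (1 − 1/113)
       = 3277 · 3136/3277 = 3136.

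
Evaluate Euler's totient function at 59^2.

3422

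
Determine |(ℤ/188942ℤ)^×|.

85176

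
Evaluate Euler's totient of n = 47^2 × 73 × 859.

133559712

φ(138519763) = 138519763 · (1 − 1/47) · (1 − 1/73) · (1 − 1/859)
       = 138519763 · 2841696/2947229 = 133559712.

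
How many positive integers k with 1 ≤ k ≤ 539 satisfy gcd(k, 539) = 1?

539 = 7^2 · 11.
φ(7^2) = 7^1·(7−1) = 7·6 = 42.
φ(11) = 11 − 1 = 10.
Multiply: 42 · 10 = 420.

420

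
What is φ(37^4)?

φ(1874161) = 1874161 · (1 − 1/37)
       = 1874161 · 36/37 = 1823508.

1823508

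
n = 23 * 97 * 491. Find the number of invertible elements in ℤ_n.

1034880

φ(23) = 23 − 1 = 22.
φ(97) = 97 − 1 = 96.
φ(491) = 491 − 1 = 490.
Since φ is multiplicative, φ(1095421) = 22 · 96 · 490 = 1034880.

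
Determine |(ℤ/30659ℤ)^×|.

27720

First factor: 30659 = 23 · 31 · 43.
φ(30659) = 30659 · (1 − 1/23) · (1 − 1/31) · (1 − 1/43)
       = 30659 · 27720/30659 = 27720.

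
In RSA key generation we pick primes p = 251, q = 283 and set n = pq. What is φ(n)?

φ(pq) = (p−1)(q−1) = 250 · 282 = 70500.

70500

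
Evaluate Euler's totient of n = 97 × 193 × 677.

12460032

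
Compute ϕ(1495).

1056

1495 = 5 × 13 × 23.
φ(1495) = 1495 · (1 − 1/5) · (1 − 1/13) · (1 − 1/23)
       = 1495 · 1056/1495 = 1056.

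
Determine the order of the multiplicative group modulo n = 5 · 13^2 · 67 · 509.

φ(28817035) = 28817035 · (1 − 1/5) · (1 − 1/13) · (1 − 1/67) · (1 − 1/509)
       = 28817035 · 1609344/2216695 = 20921472.

20921472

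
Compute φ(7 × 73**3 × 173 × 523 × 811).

167422350885120

φ(199818303124811) = 199818303124811 · (1 − 1/7) · (1 − 1/73) · (1 − 1/173) · (1 − 1/523) · (1 − 1/811)
       = 199818303124811 · 31417217280/37496397659 = 167422350885120.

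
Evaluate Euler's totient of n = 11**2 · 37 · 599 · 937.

φ(2512774451) = 2512774451 · (1 − 1/11) · (1 − 1/37) · (1 − 1/599) · (1 − 1/937)
       = 2512774451 · 201502080/228434041 = 2216522880.

2216522880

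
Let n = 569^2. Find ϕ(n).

φ(569^2) = 569^1·(569−1) = 569·568 = 323192.

323192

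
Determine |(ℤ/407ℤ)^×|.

407 = 11 × 37.
φ(407) = 407 · (1 − 1/11) · (1 − 1/37)
       = 407 · 360/407 = 360.

360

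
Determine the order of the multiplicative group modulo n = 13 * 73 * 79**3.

420593472

φ(13) = 13 − 1 = 12.
φ(73) = 73 − 1 = 72.
φ(79^3) = 79^2·(79−1) = 6241·78 = 486798.
Since φ is multiplicative, φ(467894011) = 12 · 72 · 486798 = 420593472.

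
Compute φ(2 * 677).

676

φ(1354) = 1354 · (1 − 1/2) · (1 − 1/677)
       = 1354 · 676/1354 = 676.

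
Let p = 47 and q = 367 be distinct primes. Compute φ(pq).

φ(47) = 47 − 1 = 46.
φ(367) = 367 − 1 = 366.
Multiply: 46 · 366 = 16836.

16836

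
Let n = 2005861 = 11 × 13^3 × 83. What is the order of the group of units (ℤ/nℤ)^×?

1662960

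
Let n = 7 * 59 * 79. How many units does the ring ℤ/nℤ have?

27144

φ(32627) = 32627 · (1 − 1/7) · (1 − 1/59) · (1 − 1/79)
       = 32627 · 27144/32627 = 27144.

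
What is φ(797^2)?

634412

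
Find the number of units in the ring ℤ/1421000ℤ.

1421000 = 2^3 * 5^3 * 7^2 * 29.
φ(1421000) = 1421000 · (1 − 1/2) · (1 − 1/5) · (1 − 1/7) · (1 − 1/29)
       = 1421000 · 672/2030 = 470400.

470400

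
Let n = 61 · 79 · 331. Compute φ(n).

1544400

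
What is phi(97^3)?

φ(97^3) = 97^3 − 97^2 = 912673 − 9409 = 903264.

903264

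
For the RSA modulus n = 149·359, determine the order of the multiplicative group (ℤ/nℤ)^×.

φ(149) = 149 − 1 = 148.
φ(359) = 359 − 1 = 358.
φ(53491) = 148 × 358 = 52984.

52984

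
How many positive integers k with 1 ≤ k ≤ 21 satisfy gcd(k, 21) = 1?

21 = 3 · 7.
φ(21) = 21 · (1 − 1/3) · (1 − 1/7)
       = 21 · 12/21 = 12.

12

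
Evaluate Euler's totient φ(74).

Factor 74: 74 = 2 · 37.
φ(74) = 74 · (1 − 1/2) · (1 − 1/37)
       = 74 · 36/74 = 36.

36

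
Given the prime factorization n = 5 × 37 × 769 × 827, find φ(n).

91348992

φ(5) = 5 − 1 = 4.
φ(37) = 37 − 1 = 36.
φ(769) = 769 − 1 = 768.
φ(827) = 827 − 1 = 826.
Multiply: 4 · 36 · 768 · 826 = 91348992.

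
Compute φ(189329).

145152

Prime factorization: 189329 = 7 · 17 · 37 · 43.
φ(7) = 7 − 1 = 6.
φ(17) = 17 − 1 = 16.
φ(37) = 37 − 1 = 36.
φ(43) = 43 − 1 = 42.
Multiply: 6 · 16 · 36 · 42 = 145152.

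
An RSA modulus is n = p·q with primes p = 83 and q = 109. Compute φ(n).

φ(83) = 83 − 1 = 82.
φ(109) = 109 − 1 = 108.
Since φ is multiplicative, φ(9047) = 82 · 108 = 8856.

8856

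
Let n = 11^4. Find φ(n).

φ(11^4) = 11^4 − 11^3 = 14641 − 1331 = 13310.

13310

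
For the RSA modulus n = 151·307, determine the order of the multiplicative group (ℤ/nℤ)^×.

φ(n) = (p − 1)(q − 1) = (151−1)(307−1) = 150·306 = 45900.

45900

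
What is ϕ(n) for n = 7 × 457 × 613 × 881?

1473500160

φ(1727629547) = 1727629547 · (1 − 1/7) · (1 − 1/457) · (1 − 1/613) · (1 − 1/881)
       = 1727629547 · 1473500160/1727629547 = 1473500160.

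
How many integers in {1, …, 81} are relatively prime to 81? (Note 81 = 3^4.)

54

φ(3^4) = 3^3·(3−1) = 27·2 = 54.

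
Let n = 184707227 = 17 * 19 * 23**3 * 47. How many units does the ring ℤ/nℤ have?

φ(184707227) = 184707227 · (1 − 1/17) · (1 − 1/19) · (1 − 1/23) · (1 − 1/47)
       = 184707227 · 291456/349163 = 154180224.

154180224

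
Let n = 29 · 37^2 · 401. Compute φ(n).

φ(29) = 29 − 1 = 28.
φ(37^2) = 37^1·(37−1) = 37·36 = 1332.
φ(401) = 401 − 1 = 400.
φ(15920101) = 28 × 1332 × 400 = 14918400.

14918400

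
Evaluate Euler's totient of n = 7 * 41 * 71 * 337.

5644800

φ(6867049) = 6867049 · (1 − 1/7) · (1 − 1/41) · (1 − 1/71) · (1 − 1/337)
       = 6867049 · 5644800/6867049 = 5644800.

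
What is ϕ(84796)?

Factor 84796: 84796 = 2^2 · 17 · 29 · 43.
φ(84796) = 84796 · (1 − 1/2) · (1 − 1/17) · (1 − 1/29) · (1 − 1/43)
       = 84796 · 18816/42398 = 37632.

37632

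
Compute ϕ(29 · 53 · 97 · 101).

φ(29) = 29 − 1 = 28.
φ(53) = 53 − 1 = 52.
φ(97) = 97 − 1 = 96.
φ(101) = 101 − 1 = 100.
Since φ is multiplicative, φ(15057989) = 28 · 52 · 96 · 100 = 13977600.

13977600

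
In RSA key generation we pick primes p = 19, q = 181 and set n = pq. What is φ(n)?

3240

φ(19) = 19 − 1 = 18.
φ(181) = 181 − 1 = 180.
Multiply: 18 · 180 = 3240.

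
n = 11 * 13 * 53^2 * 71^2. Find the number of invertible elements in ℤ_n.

1643678400

φ(2024904167) = 2024904167 · (1 − 1/11) · (1 − 1/13) · (1 − 1/53) · (1 − 1/71)
       = 2024904167 · 436800/538109 = 1643678400.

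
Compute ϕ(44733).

25920

44733 = 3 · 13 · 31 · 37.
φ(3) = 3 − 1 = 2.
φ(13) = 13 − 1 = 12.
φ(31) = 31 − 1 = 30.
φ(37) = 37 − 1 = 36.
φ(44733) = 2 × 12 × 30 × 36 = 25920.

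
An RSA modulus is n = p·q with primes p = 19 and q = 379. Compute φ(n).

6804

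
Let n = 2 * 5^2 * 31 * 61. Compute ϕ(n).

36000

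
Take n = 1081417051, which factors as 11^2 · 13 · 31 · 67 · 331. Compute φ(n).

φ(1081417051) = 1081417051 · (1 − 1/11) · (1 − 1/13) · (1 − 1/31) · (1 − 1/67) · (1 − 1/331)
       = 1081417051 · 78408000/98310641 = 862488000.

862488000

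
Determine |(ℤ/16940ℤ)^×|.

Prime factorization: 16940 = 2^2 × 5 × 7 × 11^2.
φ(2^2) = 2^2 − 2^1 = 4 − 2 = 2.
φ(5) = 5 − 1 = 4.
φ(7) = 7 − 1 = 6.
φ(11^2) = 11^2 − 11^1 = 121 − 11 = 110.
Since φ is multiplicative, φ(16940) = 2 · 4 · 6 · 110 = 5280.

5280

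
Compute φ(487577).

413952

Prime factorization: 487577 = 17 · 23 · 29 · 43.
φ(487577) = 487577 · (1 − 1/17) · (1 − 1/23) · (1 − 1/29) · (1 − 1/43)
       = 487577 · 413952/487577 = 413952.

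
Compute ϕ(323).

288

323 = 17 * 19.
φ(17) = 17 − 1 = 16.
φ(19) = 19 − 1 = 18.
Since φ is multiplicative, φ(323) = 16 · 18 = 288.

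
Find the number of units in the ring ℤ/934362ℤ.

Prime factorization: 934362 = 2 * 3^3 * 11^3 * 13.
φ(2) = 2 − 1 = 1.
φ(3^3) = 3^3 − 3^2 = 27 − 9 = 18.
φ(11^3) = 11^2·(11−1) = 121·10 = 1210.
φ(13) = 13 − 1 = 12.
Since φ is multiplicative, φ(934362) = 1 · 18 · 1210 · 12 = 261360.

261360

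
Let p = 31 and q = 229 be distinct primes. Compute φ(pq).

φ(n) = (p − 1)(q − 1) = (31−1)(229−1) = 30·228 = 6840.

6840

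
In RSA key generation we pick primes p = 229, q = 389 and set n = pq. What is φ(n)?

φ(n) = (p − 1)(q − 1) = (229−1)(389−1) = 228·388 = 88464.

88464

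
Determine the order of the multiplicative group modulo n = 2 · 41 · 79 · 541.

φ(2) = 2 − 1 = 1.
φ(41) = 41 − 1 = 40.
φ(79) = 79 − 1 = 78.
φ(541) = 541 − 1 = 540.
φ(3504598) = 1 × 40 × 78 × 540 = 1684800.

1684800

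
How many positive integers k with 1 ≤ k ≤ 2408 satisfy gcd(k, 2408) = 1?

Prime factorization: 2408 = 2^3 · 7 · 43.
φ(2^3) = 2^2·(2−1) = 4·1 = 4.
φ(7) = 7 − 1 = 6.
φ(43) = 43 − 1 = 42.
φ(2408) = 4 × 6 × 42 = 1008.

1008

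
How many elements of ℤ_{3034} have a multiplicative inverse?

1440

Factor 3034: 3034 = 2 · 37 · 41.
φ(2) = 2 − 1 = 1.
φ(37) = 37 − 1 = 36.
φ(41) = 41 − 1 = 40.
Since φ is multiplicative, φ(3034) = 1 · 36 · 40 = 1440.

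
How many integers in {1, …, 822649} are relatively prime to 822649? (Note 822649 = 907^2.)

821742

φ(822649) = 822649 · (1 − 1/907)
       = 822649 · 906/907 = 821742.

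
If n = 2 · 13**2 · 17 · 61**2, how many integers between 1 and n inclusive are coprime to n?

9135360

φ(21380866) = 21380866 · (1 − 1/2) · (1 − 1/13) · (1 − 1/17) · (1 − 1/61)
       = 21380866 · 11520/26962 = 9135360.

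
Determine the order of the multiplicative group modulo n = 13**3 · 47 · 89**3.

φ(13^3) = 13^3 − 13^2 = 2197 − 169 = 2028.
φ(47) = 47 − 1 = 46.
φ(89^3) = 89^2·(89−1) = 7921·88 = 697048.
Multiply: 2028 · 46 · 697048 = 65026213824.

65026213824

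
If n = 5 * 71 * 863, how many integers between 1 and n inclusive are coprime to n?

φ(306365) = 306365 · (1 − 1/5) · (1 − 1/71) · (1 − 1/863)
       = 306365 · 241360/306365 = 241360.

241360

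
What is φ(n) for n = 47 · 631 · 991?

φ(47) = 47 − 1 = 46.
φ(631) = 631 − 1 = 630.
φ(991) = 991 − 1 = 990.
φ(29390087) = 46 × 630 × 990 = 28690200.

28690200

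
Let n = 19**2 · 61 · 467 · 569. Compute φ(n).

5431397760

φ(19^2) = 19^2 − 19^1 = 361 − 19 = 342.
φ(61) = 61 − 1 = 60.
φ(467) = 467 − 1 = 466.
φ(569) = 569 − 1 = 568.
φ(5851486183) = 342 × 60 × 466 × 568 = 5431397760.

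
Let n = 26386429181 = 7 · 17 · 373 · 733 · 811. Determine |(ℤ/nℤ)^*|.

21174359040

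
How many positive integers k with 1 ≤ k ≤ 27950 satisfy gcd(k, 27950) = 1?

10080

Prime factorization: 27950 = 2 * 5^2 * 13 * 43.
φ(27950) = 27950 · (1 − 1/2) · (1 − 1/5) · (1 − 1/13) · (1 − 1/43)
       = 27950 · 2016/5590 = 10080.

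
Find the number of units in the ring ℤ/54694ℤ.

24640

Prime factorization: 54694 = 2 · 23 · 29 · 41.
φ(2) = 2 − 1 = 1.
φ(23) = 23 − 1 = 22.
φ(29) = 29 − 1 = 28.
φ(41) = 41 − 1 = 40.
φ(54694) = 1 × 22 × 28 × 40 = 24640.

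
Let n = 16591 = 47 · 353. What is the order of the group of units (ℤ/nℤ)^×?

16192

φ(16591) = 16591 · (1 − 1/47) · (1 − 1/353)
       = 16591 · 16192/16591 = 16192.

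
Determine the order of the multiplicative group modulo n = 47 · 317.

φ(47) = 47 − 1 = 46.
φ(317) = 317 − 1 = 316.
Multiply: 46 · 316 = 14536.

14536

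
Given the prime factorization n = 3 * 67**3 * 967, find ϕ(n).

φ(872513463) = 872513463 · (1 − 1/3) · (1 − 1/67) · (1 − 1/967)
       = 872513463 · 127512/194367 = 572401368.

572401368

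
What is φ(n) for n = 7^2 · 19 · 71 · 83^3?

φ(37795692487) = 37795692487 · (1 − 1/7) · (1 − 1/19) · (1 − 1/71) · (1 − 1/83)
       = 37795692487 · 619920/783769 = 29894402160.

29894402160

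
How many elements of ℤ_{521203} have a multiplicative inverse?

443520

521203 = 17 × 23 × 31 × 43.
φ(17) = 17 − 1 = 16.
φ(23) = 23 − 1 = 22.
φ(31) = 31 − 1 = 30.
φ(43) = 43 − 1 = 42.
φ(521203) = 16 × 22 × 30 × 42 = 443520.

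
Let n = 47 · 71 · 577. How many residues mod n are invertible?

1854720

φ(47) = 47 − 1 = 46.
φ(71) = 71 − 1 = 70.
φ(577) = 577 − 1 = 576.
Since φ is multiplicative, φ(1925449) = 46 · 70 · 576 = 1854720.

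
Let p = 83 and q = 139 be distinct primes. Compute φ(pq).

φ(11537) = 11537 · (1 − 1/83) · (1 − 1/139)
       = 11537 · 11316/11537 = 11316.

11316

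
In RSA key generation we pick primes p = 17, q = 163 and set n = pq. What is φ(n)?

2592

For distinct primes, φ(pq) = (p−1)(q−1) = 16 × 162 = 2592.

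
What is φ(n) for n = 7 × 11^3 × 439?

3179880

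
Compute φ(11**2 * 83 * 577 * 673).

φ(3899907803) = 3899907803 · (1 − 1/11) · (1 − 1/83) · (1 − 1/577) · (1 − 1/673)
       = 3899907803 · 317399040/354537073 = 3491389440.

3491389440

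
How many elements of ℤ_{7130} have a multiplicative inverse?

2640

First factor: 7130 = 2 * 5 * 23 * 31.
φ(2) = 2 − 1 = 1.
φ(5) = 5 − 1 = 4.
φ(23) = 23 − 1 = 22.
φ(31) = 31 − 1 = 30.
Multiply: 1 · 4 · 22 · 30 = 2640.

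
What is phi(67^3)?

296274

φ(67^3) = 67^3 − 67^2 = 300763 − 4489 = 296274.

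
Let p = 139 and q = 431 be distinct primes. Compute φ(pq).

φ(n) = (p − 1)(q − 1) = (139−1)(431−1) = 138·430 = 59340.

59340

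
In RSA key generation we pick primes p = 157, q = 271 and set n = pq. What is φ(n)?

φ(pq) = (p−1)(q−1) = 156 · 270 = 42120.

42120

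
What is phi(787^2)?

618582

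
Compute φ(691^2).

φ(477481) = 477481 · (1 − 1/691)
       = 477481 · 690/691 = 476790.

476790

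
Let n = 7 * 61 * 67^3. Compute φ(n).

106658640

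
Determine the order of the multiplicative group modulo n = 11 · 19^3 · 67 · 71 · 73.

21614947200

φ(26200495189) = 26200495189 · (1 − 1/11) · (1 − 1/19) · (1 − 1/67) · (1 − 1/71) · (1 − 1/73)
       = 26200495189 · 59875200/72577549 = 21614947200.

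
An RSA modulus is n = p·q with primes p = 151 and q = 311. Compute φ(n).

φ(151) = 151 − 1 = 150.
φ(311) = 311 − 1 = 310.
Since φ is multiplicative, φ(46961) = 150 · 310 = 46500.

46500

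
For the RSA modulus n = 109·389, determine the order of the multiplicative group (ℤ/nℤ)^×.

41904

For distinct primes, φ(pq) = (p−1)(q−1) = 108 × 388 = 41904.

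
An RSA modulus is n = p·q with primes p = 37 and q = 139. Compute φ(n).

4968

φ(5143) = 5143 · (1 − 1/37) · (1 − 1/139)
       = 5143 · 4968/5143 = 4968.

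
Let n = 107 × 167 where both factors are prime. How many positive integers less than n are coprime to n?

φ(17869) = 17869 · (1 − 1/107) · (1 − 1/167)
       = 17869 · 17596/17869 = 17596.

17596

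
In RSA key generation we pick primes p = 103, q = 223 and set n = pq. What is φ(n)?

φ(103) = 103 − 1 = 102.
φ(223) = 223 − 1 = 222.
Multiply: 102 · 222 = 22644.

22644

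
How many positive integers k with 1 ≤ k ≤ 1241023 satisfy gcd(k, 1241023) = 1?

Prime factorization: 1241023 = 7^2 · 19 · 31 · 43.
φ(1241023) = 1241023 · (1 − 1/7) · (1 − 1/19) · (1 − 1/31) · (1 − 1/43)
       = 1241023 · 136080/177289 = 952560.

952560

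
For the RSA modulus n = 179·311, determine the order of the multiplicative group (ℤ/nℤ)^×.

55180

For distinct primes, φ(pq) = (p−1)(q−1) = 178 × 310 = 55180.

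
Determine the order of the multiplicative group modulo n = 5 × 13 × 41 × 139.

264960

φ(5) = 5 − 1 = 4.
φ(13) = 13 − 1 = 12.
φ(41) = 41 − 1 = 40.
φ(139) = 139 − 1 = 138.
φ(370435) = 4 × 12 × 40 × 138 = 264960.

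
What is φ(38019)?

Factor 38019: 38019 = 3 * 19 * 23 * 29.
φ(3) = 3 − 1 = 2.
φ(19) = 19 − 1 = 18.
φ(23) = 23 − 1 = 22.
φ(29) = 29 − 1 = 28.
Multiply: 2 · 18 · 22 · 28 = 22176.

22176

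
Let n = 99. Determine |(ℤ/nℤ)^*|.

Factor 99: 99 = 3**2 · 11.
φ(3^2) = 3^1·(3−1) = 3·2 = 6.
φ(11) = 11 − 1 = 10.
φ(99) = 6 × 10 = 60.

60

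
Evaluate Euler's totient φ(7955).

First factor: 7955 = 5 × 37 × 43.
φ(5) = 5 − 1 = 4.
φ(37) = 37 − 1 = 36.
φ(43) = 43 − 1 = 42.
φ(7955) = 4 × 36 × 42 = 6048.

6048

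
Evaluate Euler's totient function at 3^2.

6

φ(9) = 9 · (1 − 1/3)
       = 9 · 2/3 = 6.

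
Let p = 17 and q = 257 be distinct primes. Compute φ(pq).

4096

φ(4369) = 4369 · (1 − 1/17) · (1 − 1/257)
       = 4369 · 4096/4369 = 4096.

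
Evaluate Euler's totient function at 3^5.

162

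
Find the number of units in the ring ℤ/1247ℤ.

1247 = 29 × 43.
φ(29) = 29 − 1 = 28.
φ(43) = 43 − 1 = 42.
Multiply: 28 · 42 = 1176.

1176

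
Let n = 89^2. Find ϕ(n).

φ(7921) = 7921 · (1 − 1/89)
       = 7921 · 88/89 = 7832.

7832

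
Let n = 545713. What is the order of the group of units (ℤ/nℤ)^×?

Prime factorization: 545713 = 7^3 · 37 · 43.
φ(7^3) = 7^3 − 7^2 = 343 − 49 = 294.
φ(37) = 37 − 1 = 36.
φ(43) = 43 − 1 = 42.
Since φ is multiplicative, φ(545713) = 294 · 36 · 42 = 444528.

444528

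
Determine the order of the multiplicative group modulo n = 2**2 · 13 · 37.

864

φ(1924) = 1924 · (1 − 1/2) · (1 − 1/13) · (1 − 1/37)
       = 1924 · 432/962 = 864.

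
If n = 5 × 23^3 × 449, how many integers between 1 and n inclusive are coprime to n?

20855296

φ(5) = 5 − 1 = 4.
φ(23^3) = 23^3 − 23^2 = 12167 − 529 = 11638.
φ(449) = 449 − 1 = 448.
Multiply: 4 · 11638 · 448 = 20855296.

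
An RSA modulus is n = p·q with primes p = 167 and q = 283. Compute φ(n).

For distinct primes, φ(pq) = (p−1)(q−1) = 166 × 282 = 46812.

46812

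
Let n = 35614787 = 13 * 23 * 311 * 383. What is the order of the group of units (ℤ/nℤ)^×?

φ(13) = 13 − 1 = 12.
φ(23) = 23 − 1 = 22.
φ(311) = 311 − 1 = 310.
φ(383) = 383 − 1 = 382.
Since φ is multiplicative, φ(35614787) = 12 · 22 · 310 · 382 = 31262880.

31262880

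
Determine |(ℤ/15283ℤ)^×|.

Prime factorization: 15283 = 17 · 29 · 31.
φ(17) = 17 − 1 = 16.
φ(29) = 29 − 1 = 28.
φ(31) = 31 − 1 = 30.
φ(15283) = 16 × 28 × 30 = 13440.

13440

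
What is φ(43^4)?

φ(43^4) = 43^3·(43−1) = 79507·42 = 3339294.

3339294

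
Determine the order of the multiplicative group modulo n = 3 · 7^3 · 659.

φ(678111) = 678111 · (1 − 1/3) · (1 − 1/7) · (1 − 1/659)
       = 678111 · 7896/13839 = 386904.

386904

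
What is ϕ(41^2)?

φ(41^2) = 41^1·(41−1) = 41·40 = 1640.

1640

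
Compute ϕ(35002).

15120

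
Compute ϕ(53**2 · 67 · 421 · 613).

φ(53^2) = 53^2 − 53^1 = 2809 − 53 = 2756.
φ(67) = 67 − 1 = 66.
φ(421) = 421 − 1 = 420.
φ(613) = 613 − 1 = 612.
φ(48570112819) = 2756 × 66 × 420 × 612 = 46754547840.

46754547840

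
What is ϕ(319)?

280

319 = 11 * 29.
φ(11) = 11 − 1 = 10.
φ(29) = 29 − 1 = 28.
Since φ is multiplicative, φ(319) = 10 · 28 = 280.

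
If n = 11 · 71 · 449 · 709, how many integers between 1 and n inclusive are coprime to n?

φ(248624321) = 248624321 · (1 − 1/11) · (1 − 1/71) · (1 − 1/449) · (1 − 1/709)
       = 248624321 · 222028800/248624321 = 222028800.

222028800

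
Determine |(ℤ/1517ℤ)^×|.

1440

First factor: 1517 = 37 × 41.
φ(1517) = 1517 · (1 − 1/37) · (1 − 1/41)
       = 1517 · 1440/1517 = 1440.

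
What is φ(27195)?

27195 = 3 * 5 * 7^2 * 37.
φ(3) = 3 − 1 = 2.
φ(5) = 5 − 1 = 4.
φ(7^2) = 7^2 − 7^1 = 49 − 7 = 42.
φ(37) = 37 − 1 = 36.
Multiply: 2 · 4 · 42 · 36 = 12096.

12096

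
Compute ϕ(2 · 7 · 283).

1692

φ(2) = 2 − 1 = 1.
φ(7) = 7 − 1 = 6.
φ(283) = 283 − 1 = 282.
Multiply: 1 · 6 · 282 = 1692.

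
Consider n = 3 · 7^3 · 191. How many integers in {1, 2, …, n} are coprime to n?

111720

φ(3) = 3 − 1 = 2.
φ(7^3) = 7^2·(7−1) = 49·6 = 294.
φ(191) = 191 − 1 = 190.
Since φ is multiplicative, φ(196539) = 2 · 294 · 190 = 111720.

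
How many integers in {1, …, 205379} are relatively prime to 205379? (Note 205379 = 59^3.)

201898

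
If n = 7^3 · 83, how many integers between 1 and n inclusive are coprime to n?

24108

φ(7^3) = 7^2·(7−1) = 49·6 = 294.
φ(83) = 83 − 1 = 82.
Since φ is multiplicative, φ(28469) = 294 · 82 = 24108.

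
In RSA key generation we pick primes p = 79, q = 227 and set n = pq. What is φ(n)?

17628

φ(n) = (p − 1)(q − 1) = (79−1)(227−1) = 78·226 = 17628.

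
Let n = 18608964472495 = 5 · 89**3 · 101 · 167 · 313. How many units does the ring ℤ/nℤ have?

14440604006400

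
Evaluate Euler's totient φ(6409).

Prime factorization: 6409 = 13 · 17 · 29.
φ(6409) = 6409 · (1 − 1/13) · (1 − 1/17) · (1 − 1/29)
       = 6409 · 5376/6409 = 5376.

5376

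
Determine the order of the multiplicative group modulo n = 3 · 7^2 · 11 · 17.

13440

φ(27489) = 27489 · (1 − 1/3) · (1 − 1/7) · (1 − 1/11) · (1 − 1/17)
       = 27489 · 1920/3927 = 13440.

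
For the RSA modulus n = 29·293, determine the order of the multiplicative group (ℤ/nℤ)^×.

8176

φ(pq) = (p−1)(q−1) = 28 · 292 = 8176.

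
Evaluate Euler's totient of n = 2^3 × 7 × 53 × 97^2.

11621376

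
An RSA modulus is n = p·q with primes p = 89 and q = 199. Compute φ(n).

17424

φ(17711) = 17711 · (1 − 1/89) · (1 − 1/199)
       = 17711 · 17424/17711 = 17424.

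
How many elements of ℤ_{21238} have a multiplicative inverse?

Prime factorization: 21238 = 2 · 7 · 37 · 41.
φ(21238) = 21238 · (1 − 1/2) · (1 − 1/7) · (1 − 1/37) · (1 − 1/41)
       = 21238 · 8640/21238 = 8640.

8640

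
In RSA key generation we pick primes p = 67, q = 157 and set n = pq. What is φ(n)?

10296

φ(pq) = (p−1)(q−1) = 66 · 156 = 10296.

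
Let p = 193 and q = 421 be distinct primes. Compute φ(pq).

φ(n) = (p − 1)(q − 1) = (193−1)(421−1) = 192·420 = 80640.

80640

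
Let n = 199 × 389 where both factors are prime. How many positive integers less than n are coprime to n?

φ(n) = (p − 1)(q − 1) = (199−1)(389−1) = 198·388 = 76824.

76824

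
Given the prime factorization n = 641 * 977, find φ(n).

624640

φ(626257) = 626257 · (1 − 1/641) · (1 − 1/977)
       = 626257 · 624640/626257 = 624640.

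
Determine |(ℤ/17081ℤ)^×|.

15120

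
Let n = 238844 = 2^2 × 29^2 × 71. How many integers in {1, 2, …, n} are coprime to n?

113680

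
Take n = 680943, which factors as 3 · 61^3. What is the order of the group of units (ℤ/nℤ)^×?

446520

φ(3) = 3 − 1 = 2.
φ(61^3) = 61^2·(61−1) = 3721·60 = 223260.
Since φ is multiplicative, φ(680943) = 2 · 223260 = 446520.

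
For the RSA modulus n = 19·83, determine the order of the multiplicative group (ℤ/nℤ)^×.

1476

φ(pq) = (p−1)(q−1) = 18 · 82 = 1476.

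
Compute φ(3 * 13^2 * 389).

121056

φ(3) = 3 − 1 = 2.
φ(13^2) = 13^1·(13−1) = 13·12 = 156.
φ(389) = 389 − 1 = 388.
φ(197223) = 2 × 156 × 388 = 121056.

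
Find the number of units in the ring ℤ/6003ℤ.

Prime factorization: 6003 = 3^2 * 23 * 29.
φ(3^2) = 3^2 − 3^1 = 9 − 3 = 6.
φ(23) = 23 − 1 = 22.
φ(29) = 29 − 1 = 28.
φ(6003) = 6 × 22 × 28 = 3696.

3696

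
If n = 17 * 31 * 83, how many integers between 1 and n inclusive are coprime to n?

39360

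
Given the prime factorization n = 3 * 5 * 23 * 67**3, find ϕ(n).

52144224

φ(103763235) = 103763235 · (1 − 1/3) · (1 − 1/5) · (1 − 1/23) · (1 − 1/67)
       = 103763235 · 11616/23115 = 52144224.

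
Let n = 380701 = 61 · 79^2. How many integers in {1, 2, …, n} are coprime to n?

φ(380701) = 380701 · (1 − 1/61) · (1 − 1/79)
       = 380701 · 4680/4819 = 369720.

369720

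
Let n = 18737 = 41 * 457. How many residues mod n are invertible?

φ(41) = 41 − 1 = 40.
φ(457) = 457 − 1 = 456.
Multiply: 40 · 456 = 18240.

18240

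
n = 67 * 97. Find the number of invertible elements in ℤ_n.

6336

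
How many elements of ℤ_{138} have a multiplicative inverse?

Factor 138: 138 = 2 · 3 · 23.
φ(2) = 2 − 1 = 1.
φ(3) = 3 − 1 = 2.
φ(23) = 23 − 1 = 22.
Since φ is multiplicative, φ(138) = 1 · 2 · 22 = 44.

44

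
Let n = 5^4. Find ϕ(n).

500

φ(5^4) = 5^3·(5−1) = 125·4 = 500.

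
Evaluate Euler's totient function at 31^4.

φ(31^4) = 31^3·(31−1) = 29791·30 = 893730.

893730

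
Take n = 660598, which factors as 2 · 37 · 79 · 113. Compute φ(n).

314496

φ(2) = 2 − 1 = 1.
φ(37) = 37 − 1 = 36.
φ(79) = 79 − 1 = 78.
φ(113) = 113 − 1 = 112.
Multiply: 1 · 36 · 78 · 112 = 314496.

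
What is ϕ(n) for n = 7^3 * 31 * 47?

φ(499751) = 499751 · (1 − 1/7) · (1 − 1/31) · (1 − 1/47)
       = 499751 · 8280/10199 = 405720.

405720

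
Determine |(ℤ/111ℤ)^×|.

First factor: 111 = 3 × 37.
φ(3) = 3 − 1 = 2.
φ(37) = 37 − 1 = 36.
Multiply: 2 · 36 = 72.

72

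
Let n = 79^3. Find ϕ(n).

486798

φ(79^3) = 79^2·(79−1) = 6241·78 = 486798.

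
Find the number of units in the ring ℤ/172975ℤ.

115200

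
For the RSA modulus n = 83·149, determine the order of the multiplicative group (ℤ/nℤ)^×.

φ(n) = (p − 1)(q − 1) = (83−1)(149−1) = 82·148 = 12136.

12136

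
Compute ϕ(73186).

33264

Prime factorization: 73186 = 2 × 23 × 37 × 43.
φ(2) = 2 − 1 = 1.
φ(23) = 23 − 1 = 22.
φ(37) = 37 − 1 = 36.
φ(43) = 43 − 1 = 42.
φ(73186) = 1 × 22 × 36 × 42 = 33264.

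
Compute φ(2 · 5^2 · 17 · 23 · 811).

5702400

φ(2) = 2 − 1 = 1.
φ(5^2) = 5^1·(5−1) = 5·4 = 20.
φ(17) = 17 − 1 = 16.
φ(23) = 23 − 1 = 22.
φ(811) = 811 − 1 = 810.
Multiply: 1 · 20 · 16 · 22 · 810 = 5702400.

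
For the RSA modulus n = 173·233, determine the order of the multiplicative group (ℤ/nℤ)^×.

39904

φ(n) = (p − 1)(q − 1) = (173−1)(233−1) = 172·232 = 39904.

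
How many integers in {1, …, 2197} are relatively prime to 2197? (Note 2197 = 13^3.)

φ(13^3) = 13^2·(13−1) = 169·12 = 2028.

2028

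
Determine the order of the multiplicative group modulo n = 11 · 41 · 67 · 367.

φ(11089639) = 11089639 · (1 − 1/11) · (1 − 1/41) · (1 − 1/67) · (1 − 1/367)
       = 11089639 · 9662400/11089639 = 9662400.

9662400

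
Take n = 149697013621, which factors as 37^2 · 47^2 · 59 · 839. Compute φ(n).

139969021536

φ(37^2) = 37^2 − 37^1 = 1369 − 37 = 1332.
φ(47^2) = 47^1·(47−1) = 47·46 = 2162.
φ(59) = 59 − 1 = 58.
φ(839) = 839 − 1 = 838.
Since φ is multiplicative, φ(149697013621) = 1332 · 2162 · 58 · 838 = 139969021536.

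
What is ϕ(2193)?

Factor 2193: 2193 = 3 · 17 · 43.
φ(2193) = 2193 · (1 − 1/3) · (1 − 1/17) · (1 − 1/43)
       = 2193 · 1344/2193 = 1344.

1344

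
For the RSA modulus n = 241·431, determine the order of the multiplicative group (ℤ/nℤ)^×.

φ(n) = (p − 1)(q − 1) = (241−1)(431−1) = 240·430 = 103200.

103200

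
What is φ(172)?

Prime factorization: 172 = 2^2 · 43.
φ(2^2) = 2^2 − 2^1 = 4 − 2 = 2.
φ(43) = 43 − 1 = 42.
Since φ is multiplicative, φ(172) = 2 · 42 = 84.

84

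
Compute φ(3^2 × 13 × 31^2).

66960

φ(112437) = 112437 · (1 − 1/3) · (1 − 1/13) · (1 − 1/31)
       = 112437 · 720/1209 = 66960.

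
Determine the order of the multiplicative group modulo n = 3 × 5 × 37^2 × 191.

2024640

φ(3922185) = 3922185 · (1 − 1/3) · (1 − 1/5) · (1 − 1/37) · (1 − 1/191)
       = 3922185 · 54720/106005 = 2024640.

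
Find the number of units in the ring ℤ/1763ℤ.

1680

Prime factorization: 1763 = 41 · 43.
φ(41) = 41 − 1 = 40.
φ(43) = 43 − 1 = 42.
φ(1763) = 40 × 42 = 1680.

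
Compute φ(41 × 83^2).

272240

φ(41) = 41 − 1 = 40.
φ(83^2) = 83^1·(83−1) = 83·82 = 6806.
Multiply: 40 · 6806 = 272240.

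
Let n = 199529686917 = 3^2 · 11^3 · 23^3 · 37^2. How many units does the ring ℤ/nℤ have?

112543184160

φ(199529686917) = 199529686917 · (1 − 1/3) · (1 − 1/11) · (1 − 1/23) · (1 − 1/37)
       = 199529686917 · 15840/28083 = 112543184160.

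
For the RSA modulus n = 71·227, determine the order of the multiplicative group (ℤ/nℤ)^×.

15820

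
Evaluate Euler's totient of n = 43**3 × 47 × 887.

3165029448

φ(43^3) = 43^3 − 43^2 = 79507 − 1849 = 77658.
φ(47) = 47 − 1 = 46.
φ(887) = 887 − 1 = 886.
φ(3314567323) = 77658 × 46 × 886 = 3165029448.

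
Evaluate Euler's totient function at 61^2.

φ(61^2) = 61^1·(61−1) = 61·60 = 3660.

3660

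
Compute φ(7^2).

42

φ(7^2) = 7^1·(7−1) = 7·6 = 42.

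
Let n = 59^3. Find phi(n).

φ(59^3) = 59^2·(59−1) = 3481·58 = 201898.

201898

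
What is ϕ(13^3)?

2028

φ(2197) = 2197 · (1 − 1/13)
       = 2197 · 12/13 = 2028.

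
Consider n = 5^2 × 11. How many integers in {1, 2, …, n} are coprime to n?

φ(5^2) = 5^2 − 5^1 = 25 − 5 = 20.
φ(11) = 11 − 1 = 10.
Since φ is multiplicative, φ(275) = 20 · 10 = 200.

200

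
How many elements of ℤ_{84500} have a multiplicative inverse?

First factor: 84500 = 2**2 * 5**3 * 13**2.
φ(84500) = 84500 · (1 − 1/2) · (1 − 1/5) · (1 − 1/13)
       = 84500 · 48/130 = 31200.

31200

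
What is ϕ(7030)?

2592

7030 = 2 · 5 · 19 · 37.
φ(7030) = 7030 · (1 − 1/2) · (1 − 1/5) · (1 − 1/19) · (1 − 1/37)
       = 7030 · 2592/7030 = 2592.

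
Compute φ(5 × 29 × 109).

12096

φ(5) = 5 − 1 = 4.
φ(29) = 29 − 1 = 28.
φ(109) = 109 − 1 = 108.
Since φ is multiplicative, φ(15805) = 4 · 28 · 108 = 12096.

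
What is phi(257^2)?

65792

φ(66049) = 66049 · (1 − 1/257)
       = 66049 · 256/257 = 65792.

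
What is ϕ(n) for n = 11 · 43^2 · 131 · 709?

φ(11) = 11 − 1 = 10.
φ(43^2) = 43^1·(43−1) = 43·42 = 1806.
φ(131) = 131 − 1 = 130.
φ(709) = 709 − 1 = 708.
Multiply: 10 · 1806 · 130 · 708 = 1662242400.

1662242400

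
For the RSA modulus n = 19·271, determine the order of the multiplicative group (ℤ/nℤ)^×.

4860

φ(19) = 19 − 1 = 18.
φ(271) = 271 − 1 = 270.
Multiply: 18 · 270 = 4860.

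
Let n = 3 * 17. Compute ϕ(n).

φ(51) = 51 · (1 − 1/3) · (1 − 1/17)
       = 51 · 32/51 = 32.

32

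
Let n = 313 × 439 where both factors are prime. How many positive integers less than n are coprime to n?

φ(n) = (p − 1)(q − 1) = (313−1)(439−1) = 312·438 = 136656.

136656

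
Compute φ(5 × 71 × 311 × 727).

63016800

φ(5) = 5 − 1 = 4.
φ(71) = 71 − 1 = 70.
φ(311) = 311 − 1 = 310.
φ(727) = 727 − 1 = 726.
Multiply: 4 · 70 · 310 · 726 = 63016800.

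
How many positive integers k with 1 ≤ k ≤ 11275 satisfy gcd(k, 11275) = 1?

Prime factorization: 11275 = 5^2 × 11 × 41.
φ(5^2) = 5^1·(5−1) = 5·4 = 20.
φ(11) = 11 − 1 = 10.
φ(41) = 41 − 1 = 40.
φ(11275) = 20 × 10 × 40 = 8000.

8000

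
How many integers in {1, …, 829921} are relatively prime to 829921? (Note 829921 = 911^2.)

φ(911^2) = 911^1·(911−1) = 911·910 = 829010.

829010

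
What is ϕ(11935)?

7200

Prime factorization: 11935 = 5 × 7 × 11 × 31.
φ(5) = 5 − 1 = 4.
φ(7) = 7 − 1 = 6.
φ(11) = 11 − 1 = 10.
φ(31) = 31 − 1 = 30.
Multiply: 4 · 6 · 10 · 30 = 7200.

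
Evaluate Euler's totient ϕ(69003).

38400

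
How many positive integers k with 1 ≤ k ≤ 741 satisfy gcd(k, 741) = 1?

432

Factor 741: 741 = 3 * 13 * 19.
φ(741) = 741 · (1 − 1/3) · (1 − 1/13) · (1 − 1/19)
       = 741 · 432/741 = 432.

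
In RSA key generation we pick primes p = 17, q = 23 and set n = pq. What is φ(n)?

352

For distinct primes, φ(pq) = (p−1)(q−1) = 16 × 22 = 352.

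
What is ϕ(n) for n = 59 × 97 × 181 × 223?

222497280

φ(59) = 59 − 1 = 58.
φ(97) = 97 − 1 = 96.
φ(181) = 181 − 1 = 180.
φ(223) = 223 − 1 = 222.
φ(230997449) = 58 × 96 × 180 × 222 = 222497280.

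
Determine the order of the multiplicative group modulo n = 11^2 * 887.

97460

φ(107327) = 107327 · (1 − 1/11) · (1 − 1/887)
       = 107327 · 8860/9757 = 97460.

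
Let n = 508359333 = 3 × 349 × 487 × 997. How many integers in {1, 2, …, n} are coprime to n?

336902976

φ(508359333) = 508359333 · (1 − 1/3) · (1 − 1/349) · (1 − 1/487) · (1 − 1/997)
       = 508359333 · 336902976/508359333 = 336902976.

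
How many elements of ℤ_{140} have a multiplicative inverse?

First factor: 140 = 2^2 × 5 × 7.
φ(2^2) = 2^1·(2−1) = 2·1 = 2.
φ(5) = 5 − 1 = 4.
φ(7) = 7 − 1 = 6.
Since φ is multiplicative, φ(140) = 2 · 4 · 6 = 48.

48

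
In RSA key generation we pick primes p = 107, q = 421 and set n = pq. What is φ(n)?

44520

For distinct primes, φ(pq) = (p−1)(q−1) = 106 × 420 = 44520.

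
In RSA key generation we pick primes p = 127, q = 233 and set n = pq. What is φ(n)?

φ(n) = (p − 1)(q − 1) = (127−1)(233−1) = 126·232 = 29232.

29232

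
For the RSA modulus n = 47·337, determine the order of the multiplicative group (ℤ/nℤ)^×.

For distinct primes, φ(pq) = (p−1)(q−1) = 46 × 336 = 15456.

15456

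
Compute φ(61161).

61161 = 3 × 19 × 29 × 37.
φ(3) = 3 − 1 = 2.
φ(19) = 19 − 1 = 18.
φ(29) = 29 − 1 = 28.
φ(37) = 37 − 1 = 36.
φ(61161) = 2 × 18 × 28 × 36 = 36288.

36288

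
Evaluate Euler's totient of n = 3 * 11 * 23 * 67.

φ(3) = 3 − 1 = 2.
φ(11) = 11 − 1 = 10.
φ(23) = 23 − 1 = 22.
φ(67) = 67 − 1 = 66.
φ(50853) = 2 × 10 × 22 × 66 = 29040.

29040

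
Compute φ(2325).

1200

Prime factorization: 2325 = 3 * 5^2 * 31.
φ(2325) = 2325 · (1 − 1/3) · (1 − 1/5) · (1 − 1/31)
       = 2325 · 240/465 = 1200.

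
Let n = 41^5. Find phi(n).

113030440

φ(115856201) = 115856201 · (1 − 1/41)
       = 115856201 · 40/41 = 113030440.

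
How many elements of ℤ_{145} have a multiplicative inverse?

Prime factorization: 145 = 5 · 29.
φ(5) = 5 − 1 = 4.
φ(29) = 29 − 1 = 28.
Since φ is multiplicative, φ(145) = 4 · 28 = 112.

112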